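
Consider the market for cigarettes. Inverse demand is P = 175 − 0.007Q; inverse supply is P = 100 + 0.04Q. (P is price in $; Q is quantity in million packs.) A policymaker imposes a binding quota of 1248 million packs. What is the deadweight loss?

$2841.77 million

Competitive equilibrium: 175 − 0.007Q = 100 + 0.04Q → Q* = 1595.7447, P* = 163.8298.
At Q = 1248: demand price = 175 − 0.007·1248 = 166.264; supply price = 100 + 0.04·1248 = 149.92.
ΔQ = 1595.7447 − 1248 = 347.7447; wedge = 166.264 − 149.92 = 16.344.
The triangle = ½ × 347.7447 × 16.344 = $2841.77 million.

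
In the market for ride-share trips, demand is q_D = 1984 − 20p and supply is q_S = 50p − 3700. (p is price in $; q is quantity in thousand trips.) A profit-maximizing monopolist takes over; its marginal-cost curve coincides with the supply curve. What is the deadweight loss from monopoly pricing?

In inverse form: demand p = 99.2 − 0.05q, supply p = 74 + 0.02q.
Competitive equilibrium: 99.2 − 0.05q = 74 + 0.02q → q* = 360, p* = 81.2.
Marginal revenue: MR = 99.2 − 0.1q. Set MR = MC: 99.2 − 0.1q = 74 + 0.02q → q_m = 210.
Price p_m = 99.2 − 0.05·210 = 88.7; MC(q_m) = 74 + 0.02·210 = 78.2.
Competitive q* = 360, so Δq = 150; wedge = 88.7 − 78.2 = 10.5.
Welfare loss = ½ × 150 × 10.5 = $787.50 thousand.

$787.50 thousand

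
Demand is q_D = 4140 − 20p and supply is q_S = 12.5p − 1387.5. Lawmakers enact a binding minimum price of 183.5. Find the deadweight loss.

In inverse form: demand p = 207 − 0.05q, supply p = 111 + 0.08q.
Competitive equilibrium: 207 − 0.05q = 111 + 0.08q → q* = 738.4615, p* = 170.0769.
At the floor p = 183.5, quantity demanded = (207 − 183.5)/0.05 = 470.
Sellers' marginal cost at q' = 470: 111 + 0.08·470 = 148.6.
Δq = 738.4615 − 470 = 268.4615; wedge = 183.5 − 148.6 = 34.9.
Deadweight loss = ½ × 268.4615 × 34.9 = 4684.65.

4684.65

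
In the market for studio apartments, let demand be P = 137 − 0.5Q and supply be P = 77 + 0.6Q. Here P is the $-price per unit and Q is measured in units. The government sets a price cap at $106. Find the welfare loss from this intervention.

$21.22

Competitive equilibrium: 137 − 0.5Q = 77 + 0.6Q → Q* = 54.54545, P* = 109.72727.
At the ceiling P = 106, quantity supplied = (106 − 77)/0.6 = 48.33333.
Willingness to pay at Q' = 48.33333: 137 − 0.5·48.33333 = 112.83334.
ΔQ = 54.54545 − 48.33333 = 6.21212; wedge = 112.83334 − 106 = 6.83334.
DWL = ½ × 6.21212 × 6.83334 = $21.22.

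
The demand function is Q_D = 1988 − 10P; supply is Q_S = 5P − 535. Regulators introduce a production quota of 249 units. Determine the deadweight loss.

In inverse form: demand P = 198.8 − 0.1Q, supply P = 107 + 0.2Q.
Competitive equilibrium: 198.8 − 0.1Q = 107 + 0.2Q → Q* = 306, P* = 168.2.
At Q = 249: demand price = 198.8 − 0.1·249 = 173.9; supply price = 107 + 0.2·249 = 156.8.
ΔQ = 306 − 249 = 57; wedge = 173.9 − 156.8 = 17.1.
DWL = ½ × 57 × 17.1 = 487.35.

487.35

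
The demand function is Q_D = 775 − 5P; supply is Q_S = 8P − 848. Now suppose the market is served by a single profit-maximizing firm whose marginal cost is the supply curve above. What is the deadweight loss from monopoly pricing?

In inverse form: demand P = 155 − 0.2Q, supply P = 106 + 0.125Q.
Competitive equilibrium: 155 − 0.2Q = 106 + 0.125Q → Q* = 150.7692, P* = 124.8462.
Marginal revenue: MR = 155 − 0.4Q. Set MR = MC: 155 − 0.4Q = 106 + 0.125Q → Q_m = 93.3333.
Price P_m = 155 − 0.2·93.3333 = 136.3333; MC(Q_m) = 106 + 0.125·93.3333 = 117.6667.
Competitive Q* = 150.7692, so ΔQ = 57.4359; wedge = 136.3333 − 117.6667 = 18.6666.
The triangle = ½ × 57.4359 × 18.6666 = 536.07.

536.07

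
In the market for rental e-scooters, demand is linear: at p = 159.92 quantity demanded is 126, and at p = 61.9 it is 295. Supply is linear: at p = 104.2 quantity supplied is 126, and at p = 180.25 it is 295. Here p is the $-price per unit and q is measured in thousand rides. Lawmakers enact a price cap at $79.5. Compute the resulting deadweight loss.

$6117.14 thousand

Demand slope = (61.9 − 159.92)/(295 − 126) = −0.58, so p = 233 − 0.58q.
Supply slope = (180.25 − 104.2)/(295 − 126) = 0.45, so p = 47.5 + 0.45q.
Competitive equilibrium: 233 − 0.58q = 47.5 + 0.45q → q* = 180.0971, p* = 128.5437.
At the ceiling p = 79.5, quantity supplied = (79.5 − 47.5)/0.45 = 71.1111.
Willingness to pay at q' = 71.1111: 233 − 0.58·71.1111 = 191.7556.
Δq = 180.0971 − 71.1111 = 108.986; wedge = 191.7556 − 79.5 = 112.2556.
Deadweight loss = ½ × 108.986 × 112.2556 = $6117.14 thousand.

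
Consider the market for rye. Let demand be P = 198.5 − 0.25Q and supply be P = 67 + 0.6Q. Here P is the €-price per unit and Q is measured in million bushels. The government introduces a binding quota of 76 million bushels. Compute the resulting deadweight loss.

Competitive equilibrium: 198.5 − 0.25Q = 67 + 0.6Q → Q* = 154.7059, P* = 159.8235.
At Q = 76: demand price = 198.5 − 0.25·76 = 179.5; supply price = 67 + 0.6·76 = 112.6.
ΔQ = 154.7059 − 76 = 78.7059; wedge = 179.5 − 112.6 = 66.9.
DWL = ½ × 78.7059 × 66.9 = €2632.71 million.

€2632.71 million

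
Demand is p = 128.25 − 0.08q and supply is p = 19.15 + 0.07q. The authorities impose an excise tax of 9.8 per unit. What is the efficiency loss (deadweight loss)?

Competitive equilibrium: 128.25 − 0.08q = 19.15 + 0.07q → q* = 727.3333, p* = 70.0633.
With the tax, the buyer price exceeds the seller price by 9.8: (128.25 − 0.08q) − (19.15 + 0.07q) = 9.8 → q' = 662.
Δq = 727.3333 − 662 = 65.3333; the wedge equals the tax, 9.8.
The triangle = ½ × 65.3333 × 9.8 = 320.13.

320.13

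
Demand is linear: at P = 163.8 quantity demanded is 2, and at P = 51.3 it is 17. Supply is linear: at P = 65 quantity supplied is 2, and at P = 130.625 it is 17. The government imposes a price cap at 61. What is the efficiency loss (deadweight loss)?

Demand slope = (51.3 − 163.8)/(17 − 2) = −7.5, so P = 178.8 − 7.5Q.
Supply slope = (130.625 − 65)/(17 − 2) = 4.375, so P = 56.25 + 4.375Q.
Competitive equilibrium: 178.8 − 7.5Q = 56.25 + 4.375Q → Q* = 10.32, P* = 101.4.
At the ceiling P = 61, quantity supplied = (61 − 56.25)/4.375 = 1.0857.
Willingness to pay at Q' = 1.0857: 178.8 − 7.5·1.0857 = 170.6573.
ΔQ = 10.32 − 1.0857 = 9.2343; wedge = 170.6573 − 61 = 109.6573.
The triangle = ½ × 9.2343 × 109.6573 = 506.30.

506.30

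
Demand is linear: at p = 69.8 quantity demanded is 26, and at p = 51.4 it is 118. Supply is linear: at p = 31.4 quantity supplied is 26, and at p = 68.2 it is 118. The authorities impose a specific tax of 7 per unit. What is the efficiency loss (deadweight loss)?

40.83

Demand slope = (51.4 − 69.8)/(118 − 26) = −0.2, so p = 75 − 0.2q.
Supply slope = (68.2 − 31.4)/(118 − 26) = 0.4, so p = 21 + 0.4q.
Competitive equilibrium: 75 − 0.2q = 21 + 0.4q → q* = 90, p* = 57.
With the tax, the buyer price exceeds the seller price by 7: (75 − 0.2q) − (21 + 0.4q) = 7 → q' = 78.3333.
Δq = 90 − 78.3333 = 11.6667; the wedge equals the tax, 7.
Welfare loss = ½ × 11.6667 × 7 = 40.83.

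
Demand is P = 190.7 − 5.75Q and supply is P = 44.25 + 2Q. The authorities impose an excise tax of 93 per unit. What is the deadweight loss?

Competitive equilibrium: 190.7 − 5.75Q = 44.25 + 2Q → Q* = 18.8968, P* = 82.0435.
With the tax, the buyer price exceeds the seller price by 93: (190.7 − 5.75Q) − (44.25 + 2Q) = 93 → Q' = 6.8968.
ΔQ = 18.8968 − 6.8968 = 12; the wedge equals the tax, 93.
The triangle = ½ × 12 × 93 = 558.

558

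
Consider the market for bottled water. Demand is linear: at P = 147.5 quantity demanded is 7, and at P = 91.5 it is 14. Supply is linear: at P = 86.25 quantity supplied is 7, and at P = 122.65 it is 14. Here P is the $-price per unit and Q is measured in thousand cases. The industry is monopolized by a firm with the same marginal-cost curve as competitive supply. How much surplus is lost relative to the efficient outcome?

Demand slope = (91.5 − 147.5)/(14 − 7) = −8, so P = 203.5 − 8Q.
Supply slope = (122.65 − 86.25)/(14 − 7) = 5.2, so P = 49.85 + 5.2Q.
Competitive equilibrium: 203.5 − 8Q = 49.85 + 5.2Q → Q* = 11.64015, P* = 110.37879.
Marginal revenue: MR = 203.5 − 16Q. Set MR = MC: 203.5 − 16Q = 49.85 + 5.2Q → Q_m = 7.24764.
Price P_m = 203.5 − 8·7.24764 = 145.51888; MC(Q_m) = 49.85 + 5.2·7.24764 = 87.53773.
Competitive Q* = 11.64015, so ΔQ = 4.39251; wedge = 145.51888 − 87.53773 = 57.98115.
Deadweight loss = ½ × 4.39251 × 57.98115 = $127.34 thousand.

$127.34 thousand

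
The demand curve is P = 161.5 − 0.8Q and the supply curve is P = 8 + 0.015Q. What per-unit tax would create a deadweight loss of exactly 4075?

Competitive equilibrium: 161.5 − 0.8Q = 8 + 0.015Q → Q* = 188.3436, P* = 10.8252.
A tax t gives ΔQ = t/0.815 and wedge t, so DWL = t²/1.63.
t²/1.63 = 4075 → t² = 6642.25 → t = 81.5.

81.5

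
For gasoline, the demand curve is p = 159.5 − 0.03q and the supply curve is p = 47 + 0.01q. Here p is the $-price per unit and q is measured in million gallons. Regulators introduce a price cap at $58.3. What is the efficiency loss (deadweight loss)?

$56616.125 million

Competitive equilibrium: 159.5 − 0.03q = 47 + 0.01q → q* = 2812.5, p* = 75.125.
At the ceiling p = 58.3, quantity supplied = (58.3 − 47)/0.01 = 1130.
Willingness to pay at q' = 1130: 159.5 − 0.03·1130 = 125.6.
Δq = 2812.5 − 1130 = 1682.5; wedge = 125.6 − 58.3 = 67.3.
Welfare loss = ½ × 1682.5 × 67.3 = $56616.125 million.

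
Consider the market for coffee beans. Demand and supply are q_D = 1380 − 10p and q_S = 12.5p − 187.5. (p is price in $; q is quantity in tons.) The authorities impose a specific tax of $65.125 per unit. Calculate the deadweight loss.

In inverse form: demand p = 138 − 0.1q, supply p = 15 + 0.08q.
Competitive equilibrium: 138 − 0.1q = 15 + 0.08q → q* = 683.3333, p* = 69.6667.
With the tax, the buyer price exceeds the seller price by 65.125: (138 − 0.1q) − (15 + 0.08q) = 65.125 → q' = 321.5278.
Δq = 683.3333 − 321.5278 = 361.8055; the wedge equals the tax, 65.125.
The triangle = ½ × 361.8055 × 65.125 = $11781.29.

$11781.29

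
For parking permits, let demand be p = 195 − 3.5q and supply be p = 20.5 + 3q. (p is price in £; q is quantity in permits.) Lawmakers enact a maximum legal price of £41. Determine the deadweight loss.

£1301.67

Competitive equilibrium: 195 − 3.5q = 20.5 + 3q → q* = 26.8462, p* = 101.0385.
At the ceiling p = 41, quantity supplied = (41 − 20.5)/3 = 6.8333.
Willingness to pay at q' = 6.8333: 195 − 3.5·6.8333 = 171.0835.
Δq = 26.8462 − 6.8333 = 20.0129; wedge = 171.0835 − 41 = 130.0835.
Deadweight loss = ½ × 20.0129 × 130.0835 = £1301.67.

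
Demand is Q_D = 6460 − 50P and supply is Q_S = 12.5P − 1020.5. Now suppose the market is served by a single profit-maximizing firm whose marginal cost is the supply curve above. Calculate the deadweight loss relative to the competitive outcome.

314.16

In inverse form: demand P = 129.2 − 0.02Q, supply P = 81.64 + 0.08Q.
Competitive equilibrium: 129.2 − 0.02Q = 81.64 + 0.08Q → Q* = 475.6, P* = 119.688.
Marginal revenue: MR = 129.2 − 0.04Q. Set MR = MC: 129.2 − 0.04Q = 81.64 + 0.08Q → Q_m = 396.3333.
Price P_m = 129.2 − 0.02·396.3333 = 121.2733; MC(Q_m) = 81.64 + 0.08·396.3333 = 113.3467.
Competitive Q* = 475.6, so ΔQ = 79.2667; wedge = 121.2733 − 113.3467 = 7.9266.
DWL = ½ × 79.2667 × 7.9266 = 314.16.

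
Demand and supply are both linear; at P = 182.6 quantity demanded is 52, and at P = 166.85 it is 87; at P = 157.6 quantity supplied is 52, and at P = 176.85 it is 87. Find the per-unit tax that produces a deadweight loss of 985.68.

44.4

Demand slope = (166.85 − 182.6)/(87 − 52) = −0.45, so P = 206 − 0.45Q.
Supply slope = (176.85 − 157.6)/(87 − 52) = 0.55, so P = 129 + 0.55Q.
Competitive equilibrium: 206 − 0.45Q = 129 + 0.55Q → Q* = 77, P* = 171.35.
A tax t gives ΔQ = t/1 and wedge t, so DWL = t²/2.
t²/2 = 985.68 → t² = 1971.36 → t = 44.4.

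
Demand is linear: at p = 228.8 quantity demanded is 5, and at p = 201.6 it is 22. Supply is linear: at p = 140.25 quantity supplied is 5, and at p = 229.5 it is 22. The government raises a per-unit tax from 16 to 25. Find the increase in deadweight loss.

26.93

Demand slope = (201.6 − 228.8)/(22 − 5) = −1.6, so p = 236.8 − 1.6q.
Supply slope = (229.5 − 140.25)/(22 − 5) = 5.25, so p = 114 + 5.25q.
Competitive equilibrium: 236.8 − 1.6q = 114 + 5.25q → q* = 17.927, p* = 208.1168.
For a per-unit tax t: Δq = t/6.85, so DWL = ½·t·(t/6.85) = t²/13.7.
At t = 16: DWL = 18.686. At t = 25: DWL = 45.62.
Increase = 45.62 − 18.686 = 26.93.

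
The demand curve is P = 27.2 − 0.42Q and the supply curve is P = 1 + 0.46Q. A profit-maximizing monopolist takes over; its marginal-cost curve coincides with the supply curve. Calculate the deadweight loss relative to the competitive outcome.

Competitive equilibrium: 27.2 − 0.42Q = 1 + 0.46Q → Q* = 29.7727, P* = 14.6955.
Marginal revenue: MR = 27.2 − 0.84Q. Set MR = MC: 27.2 − 0.84Q = 1 + 0.46Q → Q_m = 20.1538.
Price P_m = 27.2 − 0.42·20.1538 = 18.7354; MC(Q_m) = 1 + 0.46·20.1538 = 10.2707.
Competitive Q* = 29.7727, so ΔQ = 9.6189; wedge = 18.7354 − 10.2707 = 8.4647.
Deadweight loss = ½ × 9.6189 × 8.4647 = 40.71.

40.71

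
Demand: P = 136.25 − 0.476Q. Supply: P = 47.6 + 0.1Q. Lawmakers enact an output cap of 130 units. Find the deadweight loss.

164.59

Competitive equilibrium: 136.25 − 0.476Q = 47.6 + 0.1Q → Q* = 153.9063, P* = 62.9906.
At Q = 130: demand price = 136.25 − 0.476·130 = 74.37; supply price = 47.6 + 0.1·130 = 60.6.
ΔQ = 153.9063 − 130 = 23.9063; wedge = 74.37 − 60.6 = 13.77.
Deadweight loss = ½ × 23.9063 × 13.77 = 164.59.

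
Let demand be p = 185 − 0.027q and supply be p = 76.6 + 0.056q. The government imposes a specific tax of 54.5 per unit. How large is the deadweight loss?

17893.07

Competitive equilibrium: 185 − 0.027q = 76.6 + 0.056q → q* = 1306.0241, p* = 149.7373.
With the tax, the buyer price exceeds the seller price by 54.5: (185 − 0.027q) − (76.6 + 0.056q) = 54.5 → q' = 649.3976.
Δq = 1306.0241 − 649.3976 = 656.6265; the wedge equals the tax, 54.5.
DWL = ½ × 656.6265 × 54.5 = 17893.07.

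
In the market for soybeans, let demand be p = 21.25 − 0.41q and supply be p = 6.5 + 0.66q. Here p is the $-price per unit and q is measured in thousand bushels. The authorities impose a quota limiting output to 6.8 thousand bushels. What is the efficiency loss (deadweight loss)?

$26.10 thousand

Competitive equilibrium: 21.25 − 0.41q = 6.5 + 0.66q → q* = 13.785, p* = 15.5981.
At q = 6.8: demand price = 21.25 − 0.41·6.8 = 18.462; supply price = 6.5 + 0.66·6.8 = 10.988.
Δq = 13.785 − 6.8 = 6.985; wedge = 18.462 − 10.988 = 7.474.
Deadweight loss = ½ × 6.985 × 7.474 = $26.10 thousand.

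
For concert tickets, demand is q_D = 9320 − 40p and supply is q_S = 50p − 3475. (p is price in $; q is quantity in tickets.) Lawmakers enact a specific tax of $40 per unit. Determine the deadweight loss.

$17777.78

In inverse form: demand p = 233 − 0.025q, supply p = 69.5 + 0.02q.
Competitive equilibrium: 233 − 0.025q = 69.5 + 0.02q → q* = 3633.3333, p* = 142.1667.
With the tax, the buyer price exceeds the seller price by 40: (233 − 0.025q) − (69.5 + 0.02q) = 40 → q' = 2744.4444.
Δq = 3633.3333 − 2744.4444 = 888.8889; the wedge equals the tax, 40.
Welfare loss = ½ × 888.8889 × 40 = $17777.78.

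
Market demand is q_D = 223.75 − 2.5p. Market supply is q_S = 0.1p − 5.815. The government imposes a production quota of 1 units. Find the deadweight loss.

In inverse form: demand p = 89.5 − 0.4q, supply p = 58.15 + 10q.
Competitive equilibrium: 89.5 − 0.4q = 58.15 + 10q → q* = 3.0144, p* = 88.2942.
At q = 1: demand price = 89.5 − 0.4·1 = 89.1; supply price = 58.15 + 10·1 = 68.15.
Δq = 3.0144 − 1 = 2.0144; wedge = 89.1 − 68.15 = 20.95.
Deadweight loss = ½ × 2.0144 × 20.95 = 21.10.

21.10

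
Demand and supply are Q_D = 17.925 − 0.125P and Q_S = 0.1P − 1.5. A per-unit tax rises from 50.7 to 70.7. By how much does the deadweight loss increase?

67.44

In inverse form: demand P = 143.4 − 8Q, supply P = 15 + 10Q.
Competitive equilibrium: 143.4 − 8Q = 15 + 10Q → Q* = 7.1333, P* = 86.3333.
For a per-unit tax t: ΔQ = t/18, so DWL = ½·t·(t/18) = t²/36.
At t = 50.7: DWL = 71.403. At t = 70.7: DWL = 138.847.
Increase = 138.847 − 71.403 = 67.44.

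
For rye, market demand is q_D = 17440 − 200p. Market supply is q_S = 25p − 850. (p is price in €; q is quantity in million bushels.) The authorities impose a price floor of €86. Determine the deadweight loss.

€19975.11 million

In inverse form: demand p = 87.2 − 0.005q, supply p = 34 + 0.04q.
Competitive equilibrium: 87.2 − 0.005q = 34 + 0.04q → q* = 1182.2222, p* = 81.2889.
At the floor p = 86, quantity demanded = (87.2 − 86)/0.005 = 240.
Sellers' marginal cost at q' = 240: 34 + 0.04·240 = 43.6.
Δq = 1182.2222 − 240 = 942.2222; wedge = 86 − 43.6 = 42.4.
Deadweight loss = ½ × 942.2222 × 42.4 = €19975.11 million.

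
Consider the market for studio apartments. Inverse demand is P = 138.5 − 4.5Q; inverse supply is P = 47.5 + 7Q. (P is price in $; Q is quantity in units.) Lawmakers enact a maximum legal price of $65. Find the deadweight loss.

$168.48

Competitive equilibrium: 138.5 − 4.5Q = 47.5 + 7Q → Q* = 7.913, P* = 102.8913.
At the ceiling P = 65, quantity supplied = (65 − 47.5)/7 = 2.5.
Willingness to pay at Q' = 2.5: 138.5 − 4.5·2.5 = 127.25.
ΔQ = 7.913 − 2.5 = 5.413; wedge = 127.25 − 65 = 62.25.
Deadweight loss = ½ × 5.413 × 62.25 = $168.48.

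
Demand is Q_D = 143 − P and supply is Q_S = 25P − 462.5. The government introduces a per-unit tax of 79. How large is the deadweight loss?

3000.48

In inverse form: demand P = 143 − Q, supply P = 18.5 + 0.04Q.
Competitive equilibrium: 143 − Q = 18.5 + 0.04Q → Q* = 119.7115, P* = 23.2885.
With the tax, the buyer price exceeds the seller price by 79: (143 − Q) − (18.5 + 0.04Q) = 79 → Q' = 43.75.
ΔQ = 119.7115 − 43.75 = 75.9615; the wedge equals the tax, 79.
Deadweight loss = ½ × 75.9615 × 79 = 3000.48.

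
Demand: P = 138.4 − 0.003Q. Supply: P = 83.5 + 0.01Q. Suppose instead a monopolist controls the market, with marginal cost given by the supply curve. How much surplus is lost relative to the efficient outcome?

Competitive equilibrium: 138.4 − 0.003Q = 83.5 + 0.01Q → Q* = 4223.07692, P* = 125.73077.
Marginal revenue: MR = 138.4 − 0.006Q. Set MR = MC: 138.4 − 0.006Q = 83.5 + 0.01Q → Q_m = 3431.25.
Price P_m = 138.4 − 0.003·3431.25 = 128.10625; MC(Q_m) = 83.5 + 0.01·3431.25 = 117.8125.
Competitive Q* = 4223.07692, so ΔQ = 791.82692; wedge = 128.10625 − 117.8125 = 10.29375.
Welfare loss = ½ × 791.82692 × 10.29375 = 4075.43.

4075.43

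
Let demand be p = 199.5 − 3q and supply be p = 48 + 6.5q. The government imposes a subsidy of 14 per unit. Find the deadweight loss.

10.32

Competitive equilibrium: 199.5 − 3q = 48 + 6.5q → q* = 15.9474, p* = 151.6579.
The subsidy lowers effective supply by 14: p = 34 + 6.5q.
New quantity: 199.5 − 3q = 34 + 6.5q → q' = 17.4211.
Overproduction Δq = 17.4211 − 15.9474 = 1.4737; wedge = subsidy = 14.
The triangle = ½ × 1.4737 × 14 = 10.32.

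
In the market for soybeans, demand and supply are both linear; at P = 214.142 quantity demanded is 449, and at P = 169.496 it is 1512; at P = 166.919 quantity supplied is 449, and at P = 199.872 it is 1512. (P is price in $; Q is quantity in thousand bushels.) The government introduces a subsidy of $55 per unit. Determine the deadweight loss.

Demand slope = (169.496 − 214.142)/(1512 − 449) = −0.042, so P = 233 − 0.042Q.
Supply slope = (199.872 − 166.919)/(1512 − 449) = 0.031, so P = 153 + 0.031Q.
Competitive equilibrium: 233 − 0.042Q = 153 + 0.031Q → Q* = 1095.8904, P* = 186.9726.
The subsidy lowers effective supply by 55: P = 98 + 0.031Q.
New quantity: 233 − 0.042Q = 98 + 0.031Q → Q' = 1849.3151.
Overproduction ΔQ = 1849.3151 − 1095.8904 = 753.4247; wedge = subsidy = 55.
Welfare loss = ½ × 753.4247 × 55 = $20719.18 thousand.

$20719.18 thousand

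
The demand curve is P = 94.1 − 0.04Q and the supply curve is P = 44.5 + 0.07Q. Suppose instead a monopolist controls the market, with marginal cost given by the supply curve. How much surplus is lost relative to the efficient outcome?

Competitive equilibrium: 94.1 − 0.04Q = 44.5 + 0.07Q → Q* = 450.9091, P* = 76.0636.
Marginal revenue: MR = 94.1 − 0.08Q. Set MR = MC: 94.1 − 0.08Q = 44.5 + 0.07Q → Q_m = 330.6667.
Price P_m = 94.1 − 0.04·330.6667 = 80.8733; MC(Q_m) = 44.5 + 0.07·330.6667 = 67.6467.
Competitive Q* = 450.9091, so ΔQ = 120.2424; wedge = 80.8733 − 67.6467 = 13.2266.
The triangle = ½ × 120.2424 × 13.2266 = 795.20.

795.20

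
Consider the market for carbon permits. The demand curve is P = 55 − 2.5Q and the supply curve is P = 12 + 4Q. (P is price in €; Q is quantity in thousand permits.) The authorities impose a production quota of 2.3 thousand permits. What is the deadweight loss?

€60.52 thousand

Competitive equilibrium: 55 − 2.5Q = 12 + 4Q → Q* = 6.6154, P* = 38.4615.
At Q = 2.3: demand price = 55 − 2.5·2.3 = 49.25; supply price = 12 + 4·2.3 = 21.2.
ΔQ = 6.6154 − 2.3 = 4.3154; wedge = 49.25 − 21.2 = 28.05.
DWL = ½ × 4.3154 × 28.05 = €60.52 thousand.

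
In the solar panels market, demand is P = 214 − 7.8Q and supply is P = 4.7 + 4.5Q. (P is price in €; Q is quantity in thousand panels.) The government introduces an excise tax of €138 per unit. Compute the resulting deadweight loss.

Competitive equilibrium: 214 − 7.8Q = 4.7 + 4.5Q → Q* = 17.0163, P* = 81.2732.
With the tax, the buyer price exceeds the seller price by 138: (214 − 7.8Q) − (4.7 + 4.5Q) = 138 → Q' = 5.7967.
ΔQ = 17.0163 − 5.7967 = 11.2196; the wedge equals the tax, 138.
Deadweight loss = ½ × 11.2196 × 138 = €774.15 thousand.

€774.15 thousand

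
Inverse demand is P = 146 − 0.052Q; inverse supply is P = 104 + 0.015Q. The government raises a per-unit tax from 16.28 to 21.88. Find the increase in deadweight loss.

1594.75

Competitive equilibrium: 146 − 0.052Q = 104 + 0.015Q → Q* = 626.8657, P* = 113.403.
For a per-unit tax t: ΔQ = t/0.067, so DWL = ½·t·(t/0.067) = t²/0.134.
At t = 16.28: DWL = 1977.899. At t = 21.88: DWL = 3572.645.
Increase = 3572.645 − 1977.899 = 1594.75.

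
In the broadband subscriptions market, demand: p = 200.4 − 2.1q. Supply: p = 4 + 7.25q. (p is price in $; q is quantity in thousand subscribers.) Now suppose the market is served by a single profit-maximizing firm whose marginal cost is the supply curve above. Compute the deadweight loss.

Competitive equilibrium: 200.4 − 2.1q = 4 + 7.25q → q* = 21.0053, p* = 156.2888.
Marginal revenue: MR = 200.4 − 4.2q. Set MR = MC: 200.4 − 4.2q = 4 + 7.25q → q_m = 17.1528.
Price p_m = 200.4 − 2.1·17.1528 = 164.3791; MC(q_m) = 4 + 7.25·17.1528 = 128.3578.
Competitive q* = 21.0053, so Δq = 3.8525; wedge = 164.3791 − 128.3578 = 36.0213.
Welfare loss = ½ × 3.8525 × 36.0213 = $69.39 thousand.

$69.39 thousand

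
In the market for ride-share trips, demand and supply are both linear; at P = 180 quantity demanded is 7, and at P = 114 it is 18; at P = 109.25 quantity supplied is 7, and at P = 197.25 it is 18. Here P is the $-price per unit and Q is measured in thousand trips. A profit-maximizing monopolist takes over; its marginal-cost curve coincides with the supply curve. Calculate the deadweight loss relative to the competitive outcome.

$91.53 thousand

Demand slope = (114 − 180)/(18 − 7) = −6, so P = 222 − 6Q.
Supply slope = (197.25 − 109.25)/(18 − 7) = 8, so P = 53.25 + 8Q.
Competitive equilibrium: 222 − 6Q = 53.25 + 8Q → Q* = 12.0536, P* = 149.6786.
Marginal revenue: MR = 222 − 12Q. Set MR = MC: 222 − 12Q = 53.25 + 8Q → Q_m = 8.4375.
Price P_m = 222 − 6·8.4375 = 171.375; MC(Q_m) = 53.25 + 8·8.4375 = 120.75.
Competitive Q* = 12.0536, so ΔQ = 3.6161; wedge = 171.375 − 120.75 = 50.625.
The triangle = ½ × 3.6161 × 50.625 = $91.53 thousand.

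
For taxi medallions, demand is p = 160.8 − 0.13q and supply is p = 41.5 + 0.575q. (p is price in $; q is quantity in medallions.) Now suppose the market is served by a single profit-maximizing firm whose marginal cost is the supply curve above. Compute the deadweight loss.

Competitive equilibrium: 160.8 − 0.13q = 41.5 + 0.575q → q* = 169.2199, p* = 138.8014.
Marginal revenue: MR = 160.8 − 0.26q. Set MR = MC: 160.8 − 0.26q = 41.5 + 0.575q → q_m = 142.8743.
Price p_m = 160.8 − 0.13·142.8743 = 142.2263; MC(q_m) = 41.5 + 0.575·142.8743 = 123.6527.
Competitive q* = 169.2199, so Δq = 26.3456; wedge = 142.2263 − 123.6527 = 18.5736.
Deadweight loss = ½ × 26.3456 × 18.5736 = $244.67.

$244.67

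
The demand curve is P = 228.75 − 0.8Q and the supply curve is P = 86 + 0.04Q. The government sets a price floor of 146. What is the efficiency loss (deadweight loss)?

Competitive equilibrium: 228.75 − 0.8Q = 86 + 0.04Q → Q* = 169.9405, P* = 92.7976.
At the floor P = 146, quantity demanded = (228.75 − 146)/0.8 = 103.4375.
Sellers' marginal cost at Q' = 103.4375: 86 + 0.04·103.4375 = 90.1375.
ΔQ = 169.9405 − 103.4375 = 66.503; wedge = 146 − 90.1375 = 55.8625.
DWL = ½ × 66.503 × 55.8625 = 1857.51.

1857.51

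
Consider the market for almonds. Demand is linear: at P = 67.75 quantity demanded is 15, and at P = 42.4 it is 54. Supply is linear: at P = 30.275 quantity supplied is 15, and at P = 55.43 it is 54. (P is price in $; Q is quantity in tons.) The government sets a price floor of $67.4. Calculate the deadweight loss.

Demand slope = (42.4 − 67.75)/(54 − 15) = −0.65, so P = 77.5 − 0.65Q.
Supply slope = (55.43 − 30.275)/(54 − 15) = 0.645, so P = 20.6 + 0.645Q.
Competitive equilibrium: 77.5 − 0.65Q = 20.6 + 0.645Q → Q* = 43.9382, P* = 48.9402.
At the floor P = 67.4, quantity demanded = (77.5 − 67.4)/0.65 = 15.5385.
Sellers' marginal cost at Q' = 15.5385: 20.6 + 0.645·15.5385 = 30.6223.
ΔQ = 43.9382 − 15.5385 = 28.3997; wedge = 67.4 − 30.6223 = 36.7777.
Deadweight loss = ½ × 28.3997 × 36.7777 = $522.24.

$522.24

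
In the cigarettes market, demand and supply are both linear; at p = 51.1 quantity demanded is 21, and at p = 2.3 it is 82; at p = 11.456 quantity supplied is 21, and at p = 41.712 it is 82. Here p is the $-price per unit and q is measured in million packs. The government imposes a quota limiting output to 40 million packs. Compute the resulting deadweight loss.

Demand slope = (2.3 − 51.1)/(82 − 21) = −0.8, so p = 67.9 − 0.8q.
Supply slope = (41.712 − 11.456)/(82 − 21) = 0.496, so p = 1.04 + 0.496q.
Competitive equilibrium: 67.9 − 0.8q = 1.04 + 0.496q → q* = 51.5895, p* = 26.6284.
At q = 40: demand price = 67.9 − 0.8·40 = 35.9; supply price = 1.04 + 0.496·40 = 20.88.
Δq = 51.5895 − 40 = 11.5895; wedge = 35.9 − 20.88 = 15.02.
The triangle = ½ × 11.5895 × 15.02 = $87.04 million.

$87.04 million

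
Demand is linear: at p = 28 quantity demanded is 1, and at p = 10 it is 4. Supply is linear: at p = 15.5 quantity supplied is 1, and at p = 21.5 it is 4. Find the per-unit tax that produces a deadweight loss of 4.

Demand slope = (10 − 28)/(4 − 1) = −6, so p = 34 − 6q.
Supply slope = (21.5 − 15.5)/(4 − 1) = 2, so p = 13.5 + 2q.
Competitive equilibrium: 34 − 6q = 13.5 + 2q → q* = 2.5625, p* = 18.625.
A tax t gives Δq = t/8 and wedge t, so DWL = t²/16.
t²/16 = 4 → t² = 64 → t = 8.

8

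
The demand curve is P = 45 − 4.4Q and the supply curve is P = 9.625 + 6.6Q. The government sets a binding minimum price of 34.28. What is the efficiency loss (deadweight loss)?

Competitive equilibrium: 45 − 4.4Q = 9.625 + 6.6Q → Q* = 3.2159, P* = 30.85.
At the floor P = 34.28, quantity demanded = (45 − 34.28)/4.4 = 2.4364.
Sellers' marginal cost at Q' = 2.4364: 9.625 + 6.6·2.4364 = 25.7052.
ΔQ = 3.2159 − 2.4364 = 0.7795; wedge = 34.28 − 25.7052 = 8.5748.
Welfare loss = ½ × 0.7795 × 8.5748 = 3.34.

3.34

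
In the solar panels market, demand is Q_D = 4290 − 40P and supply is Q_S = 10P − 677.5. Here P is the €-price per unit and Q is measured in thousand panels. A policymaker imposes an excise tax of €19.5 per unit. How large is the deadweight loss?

€1521 thousand

In inverse form: demand P = 107.25 − 0.025Q, supply P = 67.75 + 0.1Q.
Competitive equilibrium: 107.25 − 0.025Q = 67.75 + 0.1Q → Q* = 316, P* = 99.35.
With the tax, the buyer price exceeds the seller price by 19.5: (107.25 − 0.025Q) − (67.75 + 0.1Q) = 19.5 → Q' = 160.
ΔQ = 316 − 160 = 156; the wedge equals the tax, 19.5.
Welfare loss = ½ × 156 × 19.5 = €1521 thousand.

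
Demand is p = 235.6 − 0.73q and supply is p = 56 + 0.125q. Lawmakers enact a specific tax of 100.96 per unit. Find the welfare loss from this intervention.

Competitive equilibrium: 235.6 − 0.73q = 56 + 0.125q → q* = 210.0585, p* = 82.2573.
With the tax, the buyer price exceeds the seller price by 100.96: (235.6 − 0.73q) − (56 + 0.125q) = 100.96 → q' = 91.9766.
Δq = 210.0585 − 91.9766 = 118.0819; the wedge equals the tax, 100.96.
DWL = ½ × 118.0819 × 100.96 = 5960.77.

5960.77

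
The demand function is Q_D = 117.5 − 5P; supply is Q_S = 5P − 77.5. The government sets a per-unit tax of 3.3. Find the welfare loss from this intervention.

In inverse form: demand P = 23.5 − 0.2Q, supply P = 15.5 + 0.2Q.
Competitive equilibrium: 23.5 − 0.2Q = 15.5 + 0.2Q → Q* = 20, P* = 19.5.
With the tax, the buyer price exceeds the seller price by 3.3: (23.5 − 0.2Q) − (15.5 + 0.2Q) = 3.3 → Q' = 11.75.
ΔQ = 20 − 11.75 = 8.25; the wedge equals the tax, 3.3.
Welfare loss = ½ × 8.25 × 3.3 = 13.61.

13.61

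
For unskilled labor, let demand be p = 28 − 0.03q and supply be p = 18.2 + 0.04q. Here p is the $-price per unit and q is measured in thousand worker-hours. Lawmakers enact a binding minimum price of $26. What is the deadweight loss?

$188.22 thousand

Competitive equilibrium: 28 − 0.03q = 18.2 + 0.04q → q* = 140, p* = 23.8.
At the floor p = 26, quantity demanded = (28 − 26)/0.03 = 66.6667.
Sellers' marginal cost at q' = 66.6667: 18.2 + 0.04·66.6667 = 20.8667.
Δq = 140 − 66.6667 = 73.3333; wedge = 26 − 20.8667 = 5.1333.
Deadweight loss = ½ × 73.3333 × 5.1333 = $188.22 thousand.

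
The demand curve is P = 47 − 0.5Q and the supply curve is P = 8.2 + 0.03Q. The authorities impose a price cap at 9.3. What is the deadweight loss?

Competitive equilibrium: 47 − 0.5Q = 8.2 + 0.03Q → Q* = 73.2075, P* = 10.3962.
At the ceiling P = 9.3, quantity supplied = (9.3 − 8.2)/0.03 = 36.6667.
Willingness to pay at Q' = 36.6667: 47 − 0.5·36.6667 = 28.6667.
ΔQ = 73.2075 − 36.6667 = 36.5408; wedge = 28.6667 − 9.3 = 19.3667.
Welfare loss = ½ × 36.5408 × 19.3667 = 353.84.

353.84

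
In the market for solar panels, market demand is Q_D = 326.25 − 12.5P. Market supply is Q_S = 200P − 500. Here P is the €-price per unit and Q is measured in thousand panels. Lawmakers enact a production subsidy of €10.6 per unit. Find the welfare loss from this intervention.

In inverse form: demand P = 26.1 − 0.08Q, supply P = 2.5 + 0.005Q.
Competitive equilibrium: 26.1 − 0.08Q = 2.5 + 0.005Q → Q* = 277.6471, P* = 3.8882.
The subsidy lowers effective supply by 10.6: P = 0.005Q − 8.1.
New quantity: 26.1 − 0.08Q = 0.005Q − 8.1 → Q' = 402.3529.
Overproduction ΔQ = 402.3529 − 277.6471 = 124.7058; wedge = subsidy = 10.6.
DWL = ½ × 124.7058 × 10.6 = €660.94 thousand.

€660.94 thousand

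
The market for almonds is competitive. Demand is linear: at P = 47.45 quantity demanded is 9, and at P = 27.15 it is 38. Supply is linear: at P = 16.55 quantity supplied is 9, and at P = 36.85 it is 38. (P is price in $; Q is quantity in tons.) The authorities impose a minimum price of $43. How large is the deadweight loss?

Demand slope = (27.15 − 47.45)/(38 − 9) = −0.7, so P = 53.75 − 0.7Q.
Supply slope = (36.85 − 16.55)/(38 − 9) = 0.7, so P = 10.25 + 0.7Q.
Competitive equilibrium: 53.75 − 0.7Q = 10.25 + 0.7Q → Q* = 31.0714, P* = 32.
At the floor P = 43, quantity demanded = (53.75 − 43)/0.7 = 15.3571.
Sellers' marginal cost at Q' = 15.3571: 10.25 + 0.7·15.3571 = 21.
ΔQ = 31.0714 − 15.3571 = 15.7143; wedge = 43 − 21 = 22.
DWL = ½ × 15.7143 × 22 = $172.86.

$172.86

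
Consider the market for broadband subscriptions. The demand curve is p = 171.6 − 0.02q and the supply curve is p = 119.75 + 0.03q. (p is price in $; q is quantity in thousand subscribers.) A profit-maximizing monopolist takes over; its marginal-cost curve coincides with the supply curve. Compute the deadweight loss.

Competitive equilibrium: 171.6 − 0.02q = 119.75 + 0.03q → q* = 1037, p* = 150.86.
Marginal revenue: MR = 171.6 − 0.04q. Set MR = MC: 171.6 − 0.04q = 119.75 + 0.03q → q_m = 740.7143.
Price p_m = 171.6 − 0.02·740.7143 = 156.7857; MC(q_m) = 119.75 + 0.03·740.7143 = 141.9714.
Competitive q* = 1037, so Δq = 296.2857; wedge = 156.7857 − 141.9714 = 14.8143.
Deadweight loss = ½ × 296.2857 × 14.8143 = $2194.63 thousand.

$2194.63 thousand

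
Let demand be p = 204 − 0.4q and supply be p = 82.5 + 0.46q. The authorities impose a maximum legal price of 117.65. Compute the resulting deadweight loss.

Competitive equilibrium: 204 − 0.4q = 82.5 + 0.46q → q* = 141.2791, p* = 147.4884.
At the ceiling p = 117.65, quantity supplied = (117.65 − 82.5)/0.46 = 76.413.
Willingness to pay at q' = 76.413: 204 − 0.4·76.413 = 173.4348.
Δq = 141.2791 − 76.413 = 64.8661; wedge = 173.4348 − 117.65 = 55.7848.
The triangle = ½ × 64.8661 × 55.7848 = 1809.27.

1809.27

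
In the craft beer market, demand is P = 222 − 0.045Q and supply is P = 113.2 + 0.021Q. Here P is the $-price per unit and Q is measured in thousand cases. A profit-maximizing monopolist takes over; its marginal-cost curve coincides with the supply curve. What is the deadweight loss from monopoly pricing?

Competitive equilibrium: 222 − 0.045Q = 113.2 + 0.021Q → Q* = 1648.48485, P* = 147.81818.
Marginal revenue: MR = 222 − 0.09Q. Set MR = MC: 222 − 0.09Q = 113.2 + 0.021Q → Q_m = 980.18018.
Price P_m = 222 − 0.045·980.18018 = 177.89189; MC(Q_m) = 113.2 + 0.021·980.18018 = 133.78378.
Competitive Q* = 1648.48485, so ΔQ = 668.30467; wedge = 177.89189 − 133.78378 = 44.10811.
The triangle = ½ × 668.30467 × 44.10811 = $14738.83 thousand.

$14738.83 thousand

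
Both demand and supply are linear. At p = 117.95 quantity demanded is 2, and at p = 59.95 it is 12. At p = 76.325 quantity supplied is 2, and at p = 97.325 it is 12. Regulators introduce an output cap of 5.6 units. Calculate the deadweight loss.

11

Demand slope = (59.95 − 117.95)/(12 − 2) = −5.8, so p = 129.55 − 5.8q.
Supply slope = (97.325 − 76.325)/(12 − 2) = 2.1, so p = 72.125 + 2.1q.
Competitive equilibrium: 129.55 − 5.8q = 72.125 + 2.1q → q* = 7.269, p* = 87.3899.
At q = 5.6: demand price = 129.55 − 5.8·5.6 = 97.07; supply price = 72.125 + 2.1·5.6 = 83.885.
Δq = 7.269 − 5.6 = 1.669; wedge = 97.07 − 83.885 = 13.185.
Welfare loss = ½ × 1.669 × 13.185 = 11.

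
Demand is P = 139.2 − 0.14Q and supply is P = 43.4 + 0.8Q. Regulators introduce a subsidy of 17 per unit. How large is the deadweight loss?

Competitive equilibrium: 139.2 − 0.14Q = 43.4 + 0.8Q → Q* = 101.9149, P* = 124.9319.
The subsidy lowers effective supply by 17: P = 26.4 + 0.8Q.
New quantity: 139.2 − 0.14Q = 26.4 + 0.8Q → Q' = 120.
Overproduction ΔQ = 120 − 101.9149 = 18.0851; wedge = subsidy = 17.
The triangle = ½ × 18.0851 × 17 = 153.72.

153.72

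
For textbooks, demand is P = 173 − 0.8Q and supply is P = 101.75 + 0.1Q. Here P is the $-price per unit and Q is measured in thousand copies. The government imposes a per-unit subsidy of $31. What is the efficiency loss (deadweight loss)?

Competitive equilibrium: 173 − 0.8Q = 101.75 + 0.1Q → Q* = 79.1667, P* = 109.6667.
The subsidy lowers effective supply by 31: P = 70.75 + 0.1Q.
New quantity: 173 − 0.8Q = 70.75 + 0.1Q → Q' = 113.6111.
Overproduction ΔQ = 113.6111 − 79.1667 = 34.4444; wedge = subsidy = 31.
Welfare loss = ½ × 34.4444 × 31 = $533.89 thousand.

$533.89 thousand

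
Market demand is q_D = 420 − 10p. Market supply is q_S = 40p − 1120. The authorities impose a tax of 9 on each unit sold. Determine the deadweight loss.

In inverse form: demand p = 42 − 0.1q, supply p = 28 + 0.025q.
Competitive equilibrium: 42 − 0.1q = 28 + 0.025q → q* = 112, p* = 30.8.
With the tax, the buyer price exceeds the seller price by 9: (42 − 0.1q) − (28 + 0.025q) = 9 → q' = 40.
Δq = 112 − 40 = 72; the wedge equals the tax, 9.
The triangle = ½ × 72 × 9 = 324.

324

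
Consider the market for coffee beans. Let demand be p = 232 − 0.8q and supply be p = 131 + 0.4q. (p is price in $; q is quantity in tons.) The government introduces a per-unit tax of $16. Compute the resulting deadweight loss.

$106.67

Competitive equilibrium: 232 − 0.8q = 131 + 0.4q → q* = 84.1667, p* = 164.6667.
With the tax, the buyer price exceeds the seller price by 16: (232 − 0.8q) − (131 + 0.4q) = 16 → q' = 70.8333.
Δq = 84.1667 − 70.8333 = 13.3334; the wedge equals the tax, 16.
Deadweight loss = ½ × 13.3334 × 16 = $106.67.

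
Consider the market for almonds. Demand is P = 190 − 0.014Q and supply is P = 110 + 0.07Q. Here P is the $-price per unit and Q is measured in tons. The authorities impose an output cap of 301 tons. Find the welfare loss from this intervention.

$17820.48

Competitive equilibrium: 190 − 0.014Q = 110 + 0.07Q → Q* = 952.381, P* = 176.6667.
At Q = 301: demand price = 190 − 0.014·301 = 185.786; supply price = 110 + 0.07·301 = 131.07.
ΔQ = 952.381 − 301 = 651.381; wedge = 185.786 − 131.07 = 54.716.
Welfare loss = ½ × 651.381 × 54.716 = $17820.48.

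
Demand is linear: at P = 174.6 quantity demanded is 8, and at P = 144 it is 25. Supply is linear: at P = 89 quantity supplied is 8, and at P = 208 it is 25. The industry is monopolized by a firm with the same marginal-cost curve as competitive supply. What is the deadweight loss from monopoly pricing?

Demand slope = (144 − 174.6)/(25 − 8) = −1.8, so P = 189 − 1.8Q.
Supply slope = (208 − 89)/(25 − 8) = 7, so P = 33 + 7Q.
Competitive equilibrium: 189 − 1.8Q = 33 + 7Q → Q* = 17.7273, P* = 157.0909.
Marginal revenue: MR = 189 − 3.6Q. Set MR = MC: 189 − 3.6Q = 33 + 7Q → Q_m = 14.717.
Price P_m = 189 − 1.8·14.717 = 162.5094; MC(Q_m) = 33 + 7·14.717 = 136.019.
Competitive Q* = 17.7273, so ΔQ = 3.0103; wedge = 162.5094 − 136.019 = 26.4904.
Welfare loss = ½ × 3.0103 × 26.4904 = 39.87.

39.87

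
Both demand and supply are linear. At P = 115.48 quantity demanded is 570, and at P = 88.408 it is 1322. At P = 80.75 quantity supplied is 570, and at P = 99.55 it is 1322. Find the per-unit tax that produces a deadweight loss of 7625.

Demand slope = (88.408 − 115.48)/(1322 − 570) = −0.036, so P = 136 − 0.036Q.
Supply slope = (99.55 − 80.75)/(1322 − 570) = 0.025, so P = 66.5 + 0.025Q.
Competitive equilibrium: 136 − 0.036Q = 66.5 + 0.025Q → Q* = 1139.3443, P* = 94.9836.
A tax t gives ΔQ = t/0.061 and wedge t, so DWL = t²/0.122.
t²/0.122 = 7625 → t² = 930.25 → t = 30.5.

30.5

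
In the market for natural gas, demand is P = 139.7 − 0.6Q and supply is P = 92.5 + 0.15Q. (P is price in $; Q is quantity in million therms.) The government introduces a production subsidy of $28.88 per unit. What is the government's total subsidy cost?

Competitive equilibrium: 139.7 − 0.6Q = 92.5 + 0.15Q → Q* = 62.9333, P* = 101.94.
The subsidy lowers effective supply by 28.88: P = 63.62 + 0.15Q.
New quantity: 139.7 − 0.6Q = 63.62 + 0.15Q → Q' = 101.44.
Total subsidy cost = 28.88 × 101.44 = $2929.59 million.

$2929.59 million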